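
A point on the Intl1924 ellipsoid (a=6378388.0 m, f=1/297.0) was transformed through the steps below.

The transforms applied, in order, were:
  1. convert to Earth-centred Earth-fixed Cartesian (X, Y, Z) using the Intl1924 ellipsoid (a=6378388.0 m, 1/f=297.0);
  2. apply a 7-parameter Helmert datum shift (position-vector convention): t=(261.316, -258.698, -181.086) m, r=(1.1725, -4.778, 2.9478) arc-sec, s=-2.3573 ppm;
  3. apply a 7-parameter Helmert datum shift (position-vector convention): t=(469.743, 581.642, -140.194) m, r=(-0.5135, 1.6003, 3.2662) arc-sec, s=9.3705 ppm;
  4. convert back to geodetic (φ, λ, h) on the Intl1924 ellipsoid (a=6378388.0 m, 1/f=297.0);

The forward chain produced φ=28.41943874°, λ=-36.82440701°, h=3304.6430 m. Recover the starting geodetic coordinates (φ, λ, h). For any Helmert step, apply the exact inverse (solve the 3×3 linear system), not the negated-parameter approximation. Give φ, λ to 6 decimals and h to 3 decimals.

start: φ=28.419439°, λ=-36.824407°, h=3304.643 m
→ ECEF (a=6378388.000, f=1/297.0): X=4496188.3878, Y=-3366566.7968, Z=3019082.6749
→ Helmert⁻¹: X=4495599.7740, Y=-3367195.5914, Z=3019221.0738
→ Helmert⁻¹: X=4495370.8769, Y=-3366991.9120, Z=3019324.2844
→ geod (Bowring, a=6378388.000): φ=28.42307000°, λ=-36.83287700°, h=3068.2550 m

φ=28.423070°, λ=-36.832877°, h=3068.255 m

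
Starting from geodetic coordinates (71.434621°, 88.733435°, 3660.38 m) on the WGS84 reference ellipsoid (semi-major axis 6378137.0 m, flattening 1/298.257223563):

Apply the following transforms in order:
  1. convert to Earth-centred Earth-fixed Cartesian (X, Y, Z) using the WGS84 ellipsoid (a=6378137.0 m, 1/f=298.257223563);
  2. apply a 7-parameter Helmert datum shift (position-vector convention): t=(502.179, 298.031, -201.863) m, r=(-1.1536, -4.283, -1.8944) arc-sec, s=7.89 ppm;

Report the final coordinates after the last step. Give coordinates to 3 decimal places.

start: φ=71.434621°, λ=88.733435°, h=3660.380 m
→ ECEF (a=6378137.000, f=1/298.257223563): X=45048.1253, Y=2037516.4437, Z=6027365.6166
→ Helmert 7p (PV): X=45444.2164, Y=2037863.8471, Z=6027200.8494

X=45444.216 m, Y=2037863.847 m, Z=6027200.849 m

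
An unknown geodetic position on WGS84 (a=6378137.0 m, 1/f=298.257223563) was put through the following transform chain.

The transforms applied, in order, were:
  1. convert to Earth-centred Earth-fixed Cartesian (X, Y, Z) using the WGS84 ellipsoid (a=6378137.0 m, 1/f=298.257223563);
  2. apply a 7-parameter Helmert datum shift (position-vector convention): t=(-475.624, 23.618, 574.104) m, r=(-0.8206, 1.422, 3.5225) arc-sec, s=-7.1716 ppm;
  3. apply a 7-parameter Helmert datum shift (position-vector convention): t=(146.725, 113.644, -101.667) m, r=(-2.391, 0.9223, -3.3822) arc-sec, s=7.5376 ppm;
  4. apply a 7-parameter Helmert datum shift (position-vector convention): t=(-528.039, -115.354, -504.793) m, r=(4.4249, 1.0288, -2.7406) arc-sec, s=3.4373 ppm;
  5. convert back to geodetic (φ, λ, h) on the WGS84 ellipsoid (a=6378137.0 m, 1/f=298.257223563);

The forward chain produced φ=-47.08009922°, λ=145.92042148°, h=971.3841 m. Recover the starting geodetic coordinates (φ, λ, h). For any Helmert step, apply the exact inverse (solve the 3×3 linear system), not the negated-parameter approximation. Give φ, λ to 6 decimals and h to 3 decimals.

φ=-47.085622°, λ=145.914797°, h=432.180 m

start: φ=-47.080099°, λ=145.920421°, h=971.384 m
→ ECEF (a=6378137.000, f=1/298.257223563): X=-3604449.1865, Y=2438522.4052, Z=-4648544.6175
→ Helmert⁻¹: X=-3603917.9758, Y=2438481.7790, Z=-4648094.1349
→ Helmert⁻¹: X=-3604056.7345, Y=2438344.5371, Z=-4647945.2837
→ Helmert⁻¹: X=-3603533.2644, Y=2438418.4393, Z=-4648567.8673
→ geod (Bowring, a=6378137.000): φ=-47.08562200°, λ=145.91479700°, h=432.1800 m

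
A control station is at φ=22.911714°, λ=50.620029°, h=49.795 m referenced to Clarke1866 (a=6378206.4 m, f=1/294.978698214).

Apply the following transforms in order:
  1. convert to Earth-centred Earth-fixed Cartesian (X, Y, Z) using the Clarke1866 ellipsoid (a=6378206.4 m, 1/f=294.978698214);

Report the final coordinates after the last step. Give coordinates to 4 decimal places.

X=3729399.0608 m, Y=4543482.0134 m, Z=2467592.1369 m

start: φ=22.911714°, λ=50.620029°, h=49.795 m
→ ECEF (a=6378206.400, f=1/294.978698214): X=3729399.0608, Y=4543482.0134, Z=2467592.1369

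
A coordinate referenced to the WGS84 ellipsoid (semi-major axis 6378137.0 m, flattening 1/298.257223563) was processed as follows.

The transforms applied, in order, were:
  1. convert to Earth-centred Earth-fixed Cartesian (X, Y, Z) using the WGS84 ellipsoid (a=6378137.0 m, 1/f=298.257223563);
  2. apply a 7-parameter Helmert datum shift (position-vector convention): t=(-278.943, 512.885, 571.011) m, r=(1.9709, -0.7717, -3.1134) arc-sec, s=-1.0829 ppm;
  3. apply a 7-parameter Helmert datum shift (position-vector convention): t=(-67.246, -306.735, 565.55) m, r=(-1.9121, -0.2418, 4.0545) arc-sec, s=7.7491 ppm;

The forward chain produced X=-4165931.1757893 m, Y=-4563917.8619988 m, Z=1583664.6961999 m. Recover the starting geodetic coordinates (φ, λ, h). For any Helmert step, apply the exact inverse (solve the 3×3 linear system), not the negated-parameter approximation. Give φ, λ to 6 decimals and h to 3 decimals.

φ=14.457815°, λ=-132.386291°, h=1835.785 m

start: X=-4165931.1758, Y=-4563917.8620, Z=1583664.6962 m
→ Helmert⁻¹: X=-4165919.4964, Y=-4563508.5499, Z=1583049.4580
→ Helmert⁻¹: X=-4165570.2526, Y=-4564074.1318, Z=1582539.3560
→ geod (Bowring, a=6378137.000): φ=14.45781500°, λ=-132.38629100°, h=1835.7850 m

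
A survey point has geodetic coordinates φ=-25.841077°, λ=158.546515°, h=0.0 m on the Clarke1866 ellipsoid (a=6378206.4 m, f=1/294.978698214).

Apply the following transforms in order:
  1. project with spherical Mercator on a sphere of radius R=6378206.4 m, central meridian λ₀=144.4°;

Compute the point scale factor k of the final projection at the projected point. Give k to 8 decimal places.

1.11110307

start: φ=-25.841077°, λ=158.546515°, h=0.000 m
→ into merc (λ₀=144.4°): φ=-25.84107700°, λ−λ₀=14.14651500°
scale k = 1.11110307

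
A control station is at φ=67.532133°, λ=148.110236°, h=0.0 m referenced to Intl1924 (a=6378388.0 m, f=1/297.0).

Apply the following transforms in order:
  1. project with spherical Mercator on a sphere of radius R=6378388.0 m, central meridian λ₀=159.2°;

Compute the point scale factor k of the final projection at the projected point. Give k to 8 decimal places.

start: φ=67.532133°, λ=148.110236°, h=0.000 m
→ into merc (λ₀=159.2°): φ=67.53213300°, λ−λ₀=-11.08976400°
scale k = 2.61666919

2.61666919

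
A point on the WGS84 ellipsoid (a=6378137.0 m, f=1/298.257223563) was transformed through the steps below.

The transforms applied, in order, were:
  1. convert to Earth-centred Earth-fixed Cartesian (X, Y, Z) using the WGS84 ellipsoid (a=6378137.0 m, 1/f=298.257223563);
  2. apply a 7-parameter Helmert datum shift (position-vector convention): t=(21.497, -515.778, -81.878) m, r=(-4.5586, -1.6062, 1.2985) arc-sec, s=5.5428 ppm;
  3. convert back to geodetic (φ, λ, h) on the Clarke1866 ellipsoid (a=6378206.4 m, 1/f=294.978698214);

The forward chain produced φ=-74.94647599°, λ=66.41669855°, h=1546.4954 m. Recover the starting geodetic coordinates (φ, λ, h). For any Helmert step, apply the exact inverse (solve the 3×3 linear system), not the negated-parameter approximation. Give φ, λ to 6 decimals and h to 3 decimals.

φ=-74.940223°, λ=66.427507°, h=1400.144 m

start: φ=-74.946476°, λ=66.416699°, h=1546.495 m
→ ECEF (a=6378206.400, f=1/294.978698214): X=665020.4391, Y=1523381.6935, Z=-6138531.8920
→ Helmert⁻¹: X=664957.0503, Y=1524020.5016, Z=-6138387.4861
→ geod (Bowring, a=6378137.000): φ=-74.94022300°, λ=66.42750700°, h=1400.1440 m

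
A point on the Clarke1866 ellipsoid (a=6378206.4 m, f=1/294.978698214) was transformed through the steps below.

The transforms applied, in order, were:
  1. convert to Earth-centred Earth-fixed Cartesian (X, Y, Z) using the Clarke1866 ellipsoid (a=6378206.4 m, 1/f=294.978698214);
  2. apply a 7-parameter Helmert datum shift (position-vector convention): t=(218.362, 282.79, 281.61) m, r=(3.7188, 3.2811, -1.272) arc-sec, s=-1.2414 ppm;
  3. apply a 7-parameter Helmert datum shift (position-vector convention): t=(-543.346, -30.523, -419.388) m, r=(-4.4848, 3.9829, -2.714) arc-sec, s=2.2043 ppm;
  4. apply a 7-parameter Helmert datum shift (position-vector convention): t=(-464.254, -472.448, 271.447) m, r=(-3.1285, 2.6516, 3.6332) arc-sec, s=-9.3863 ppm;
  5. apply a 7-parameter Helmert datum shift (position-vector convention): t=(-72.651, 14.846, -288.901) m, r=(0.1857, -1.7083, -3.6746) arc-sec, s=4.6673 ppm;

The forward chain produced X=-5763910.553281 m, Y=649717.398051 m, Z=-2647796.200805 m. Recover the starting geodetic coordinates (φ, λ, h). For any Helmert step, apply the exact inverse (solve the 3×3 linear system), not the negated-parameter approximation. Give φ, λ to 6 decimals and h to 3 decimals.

φ=-24.687257°, λ=173.566239°, h=916.603 m

start: X=-5763910.5533, Y=649717.3981, Z=-2647796.2008 m
→ Helmert⁻¹: X=-5763844.4997, Y=649594.4535, Z=-2647447.7914
→ Helmert⁻¹: X=-5763388.8516, Y=650214.6814, Z=-2647808.3191
→ Helmert⁻¹: X=-5762790.2362, Y=650225.5092, Z=-2647480.2351
→ Helmert⁻¹: X=-5762977.6398, Y=649860.2476, Z=-2647868.5215
→ geod (Bowring, a=6378206.400): φ=-24.68725700°, λ=173.56623900°, h=916.6030 m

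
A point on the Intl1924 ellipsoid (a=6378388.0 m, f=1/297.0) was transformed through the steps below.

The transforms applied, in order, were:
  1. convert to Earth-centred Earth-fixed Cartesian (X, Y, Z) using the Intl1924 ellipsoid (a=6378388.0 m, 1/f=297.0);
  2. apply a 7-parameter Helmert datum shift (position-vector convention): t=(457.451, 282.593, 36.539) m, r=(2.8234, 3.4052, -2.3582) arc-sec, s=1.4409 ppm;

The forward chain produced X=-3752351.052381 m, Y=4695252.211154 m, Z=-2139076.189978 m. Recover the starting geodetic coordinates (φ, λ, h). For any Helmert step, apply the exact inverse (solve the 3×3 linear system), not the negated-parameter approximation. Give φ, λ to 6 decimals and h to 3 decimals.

start: X=-3752351.0524, Y=4695252.2112, Z=-2139076.1900 m
→ Helmert⁻¹: X=-3752821.4557, Y=4694890.6653, Z=-2139235.8663
→ geod (Bowring, a=6378388.000): φ=-19.71392700°, λ=128.63679900°, h=3849.2180 m

φ=-19.713927°, λ=128.636799°, h=3849.218 m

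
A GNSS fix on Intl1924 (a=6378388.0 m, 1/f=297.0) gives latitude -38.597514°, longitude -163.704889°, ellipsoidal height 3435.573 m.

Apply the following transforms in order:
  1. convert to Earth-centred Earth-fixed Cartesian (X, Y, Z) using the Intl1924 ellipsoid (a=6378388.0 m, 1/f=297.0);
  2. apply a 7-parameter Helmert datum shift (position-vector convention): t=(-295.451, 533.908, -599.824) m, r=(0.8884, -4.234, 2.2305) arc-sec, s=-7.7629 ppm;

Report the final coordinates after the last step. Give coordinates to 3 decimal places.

X=-4793772.293 m, Y=-1400795.799 m, Z=-3960376.827 m

start: φ=-38.597514°, λ=-163.704889°, h=3435.573 m
→ ECEF (a=6378388.000, f=1/297.0): X=-4793610.4881, Y=-1401305.8036, Z=-3959703.3087
→ Helmert 7p (PV): X=-4793772.2932, Y=-1400795.7993, Z=-3960376.8271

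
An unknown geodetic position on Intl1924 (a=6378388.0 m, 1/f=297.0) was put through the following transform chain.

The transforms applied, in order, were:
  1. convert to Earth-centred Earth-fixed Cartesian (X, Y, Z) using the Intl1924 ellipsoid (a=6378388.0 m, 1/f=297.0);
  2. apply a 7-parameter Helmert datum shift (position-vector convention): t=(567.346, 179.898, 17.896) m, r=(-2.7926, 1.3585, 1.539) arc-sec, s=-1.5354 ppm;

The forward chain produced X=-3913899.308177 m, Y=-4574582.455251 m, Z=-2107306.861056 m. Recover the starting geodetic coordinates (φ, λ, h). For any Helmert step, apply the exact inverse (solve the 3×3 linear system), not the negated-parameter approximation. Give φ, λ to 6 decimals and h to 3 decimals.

φ=-19.411670°, λ=-130.552969°, h=3029.303 m

start: X=-3913899.3082, Y=-4574582.4553, Z=-2107306.8611 m
→ Helmert⁻¹: X=-3914492.9178, Y=-4574711.6381, Z=-2107415.7109
→ geod (Bowring, a=6378388.000): φ=-19.41167000°, λ=-130.55296900°, h=3029.3030 m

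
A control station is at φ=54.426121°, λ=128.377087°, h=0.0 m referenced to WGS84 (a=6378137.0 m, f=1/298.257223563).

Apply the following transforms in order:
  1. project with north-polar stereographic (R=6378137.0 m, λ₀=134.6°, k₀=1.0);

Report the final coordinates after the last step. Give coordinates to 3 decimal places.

start: φ=54.426121°, λ=128.377087°, h=0.000 m
→ stereo (R=6378137.0, λ₀=134.6°): E=-443601.8278, N=-4068270.6637

E=-443601.828 m, N=-4068270.664 m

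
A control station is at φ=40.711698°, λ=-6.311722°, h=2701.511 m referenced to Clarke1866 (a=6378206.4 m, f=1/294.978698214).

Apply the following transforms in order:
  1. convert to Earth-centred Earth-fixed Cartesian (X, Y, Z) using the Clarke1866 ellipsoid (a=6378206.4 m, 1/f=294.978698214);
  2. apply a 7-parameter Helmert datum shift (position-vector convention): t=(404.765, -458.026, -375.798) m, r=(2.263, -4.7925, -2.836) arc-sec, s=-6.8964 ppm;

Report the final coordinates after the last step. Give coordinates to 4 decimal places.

start: φ=40.711698°, λ=-6.311722°, h=2701.511 m
→ ECEF (a=6378206.400, f=1/294.978698214): X=4814351.6050, Y=-532506.3492, Z=4139770.6914
→ Helmert 7p (PV): X=4814619.6611, Y=-533072.3149, Z=4139472.3608

X=4814619.6611 m, Y=-533072.3149 m, Z=4139472.3608 m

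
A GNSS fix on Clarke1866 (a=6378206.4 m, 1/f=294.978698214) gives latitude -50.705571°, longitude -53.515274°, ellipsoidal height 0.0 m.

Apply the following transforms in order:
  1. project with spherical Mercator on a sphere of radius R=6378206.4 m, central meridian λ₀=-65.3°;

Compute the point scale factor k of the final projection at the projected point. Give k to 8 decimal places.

1.57901644

start: φ=-50.705571°, λ=-53.515274°, h=0.000 m
→ into merc (λ₀=-65.3°): φ=-50.70557100°, λ−λ₀=11.78472600°
scale k = 1.57901644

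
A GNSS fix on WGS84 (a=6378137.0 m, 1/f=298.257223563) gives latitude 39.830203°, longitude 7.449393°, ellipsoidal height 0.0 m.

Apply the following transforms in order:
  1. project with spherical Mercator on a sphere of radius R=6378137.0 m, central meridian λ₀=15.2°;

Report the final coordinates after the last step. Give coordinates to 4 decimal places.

start: φ=39.830203°, λ=7.449393°, h=0.000 m
→ merc (R=6378137.0, λ₀=15.2°): E=-862793.6246, N=4841298.4342

E=-862793.6246 m, N=4841298.4342 m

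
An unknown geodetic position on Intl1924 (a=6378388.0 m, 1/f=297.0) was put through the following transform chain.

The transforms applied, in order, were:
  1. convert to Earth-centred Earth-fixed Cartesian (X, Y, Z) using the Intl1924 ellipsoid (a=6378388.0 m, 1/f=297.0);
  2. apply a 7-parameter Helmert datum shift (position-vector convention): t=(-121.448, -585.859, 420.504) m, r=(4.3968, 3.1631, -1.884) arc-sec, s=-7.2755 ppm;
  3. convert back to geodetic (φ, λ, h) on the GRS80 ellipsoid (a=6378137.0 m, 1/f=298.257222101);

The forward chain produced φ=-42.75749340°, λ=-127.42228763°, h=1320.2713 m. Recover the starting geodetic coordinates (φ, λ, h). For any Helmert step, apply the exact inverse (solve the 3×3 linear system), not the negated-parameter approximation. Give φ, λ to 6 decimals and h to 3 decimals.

φ=-42.763948°, λ=-127.423612°, h=1047.204 m

start: φ=-42.757493°, λ=-127.422288°, h=1320.271 m
→ ECEF (a=6378137.000, f=1/298.257222101): X=-2850803.8708, Y=-3725692.1737, Z=-4308656.4860
→ Helmert⁻¹: X=-2850603.0568, Y=-3725251.3074, Z=-4309072.6468
→ geod (Bowring, a=6378388.000): φ=-42.76394800°, λ=-127.42361200°, h=1047.2040 m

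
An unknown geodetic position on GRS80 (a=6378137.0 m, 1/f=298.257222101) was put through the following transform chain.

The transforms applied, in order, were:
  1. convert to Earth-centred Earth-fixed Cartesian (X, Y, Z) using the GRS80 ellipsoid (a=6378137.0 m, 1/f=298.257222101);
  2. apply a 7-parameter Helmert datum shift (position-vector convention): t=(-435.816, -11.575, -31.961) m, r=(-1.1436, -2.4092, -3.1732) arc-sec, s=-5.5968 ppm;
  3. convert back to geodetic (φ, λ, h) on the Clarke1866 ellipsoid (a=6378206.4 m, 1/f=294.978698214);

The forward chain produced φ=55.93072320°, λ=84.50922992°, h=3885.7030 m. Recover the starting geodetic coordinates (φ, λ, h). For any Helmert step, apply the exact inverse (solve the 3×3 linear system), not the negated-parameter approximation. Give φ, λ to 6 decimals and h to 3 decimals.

start: φ=55.930723°, λ=84.509230°, h=3885.703 m
→ ECEF (a=6378206.400, f=1/294.978698214): X=342892.6460, Y=3567099.3124, Z=5263142.4287
→ Helmert⁻¹: X=343336.9819, Y=3567106.9528, Z=5263219.6138
→ geod (Bowring, a=6378137.000): φ=55.92875400°, λ=84.50217000°, h=3884.0580 m

φ=55.928754°, λ=84.502170°, h=3884.058 m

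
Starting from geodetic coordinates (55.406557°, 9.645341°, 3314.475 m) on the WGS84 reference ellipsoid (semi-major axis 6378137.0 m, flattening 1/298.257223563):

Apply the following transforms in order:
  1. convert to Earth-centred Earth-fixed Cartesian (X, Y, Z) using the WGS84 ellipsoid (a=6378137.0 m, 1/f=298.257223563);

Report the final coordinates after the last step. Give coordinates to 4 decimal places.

X=3579974.9215 m, Y=608421.8827 m, Z=5229940.8194 m

start: φ=55.406557°, λ=9.645341°, h=3314.475 m
→ ECEF (a=6378137.000, f=1/298.257223563): X=3579974.9215, Y=608421.8827, Z=5229940.8194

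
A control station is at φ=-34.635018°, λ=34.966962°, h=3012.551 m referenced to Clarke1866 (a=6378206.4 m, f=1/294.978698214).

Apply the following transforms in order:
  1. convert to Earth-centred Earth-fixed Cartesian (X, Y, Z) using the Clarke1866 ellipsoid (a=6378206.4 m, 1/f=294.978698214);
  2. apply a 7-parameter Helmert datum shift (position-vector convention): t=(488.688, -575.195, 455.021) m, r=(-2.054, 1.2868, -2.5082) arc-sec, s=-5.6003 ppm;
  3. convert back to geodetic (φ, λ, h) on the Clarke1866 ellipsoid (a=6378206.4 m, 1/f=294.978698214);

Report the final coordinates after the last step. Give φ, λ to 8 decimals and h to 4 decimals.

start: φ=-34.635018°, λ=34.966962°, h=3012.551 m
→ ECEF (a=6378206.400, f=1/294.978698214): X=4307318.9741, Y=3012317.2822, Z=-3606150.7981
→ Helmert 7p (PV): X=4307797.6725, Y=3011636.9301, Z=-3605732.4497
→ geod (Bowring, a=6378206.400): φ=-34.63190392°, λ=34.95789390°, h=2776.7997 m

φ=-34.63190392°, λ=34.95789390°, h=2776.7997 m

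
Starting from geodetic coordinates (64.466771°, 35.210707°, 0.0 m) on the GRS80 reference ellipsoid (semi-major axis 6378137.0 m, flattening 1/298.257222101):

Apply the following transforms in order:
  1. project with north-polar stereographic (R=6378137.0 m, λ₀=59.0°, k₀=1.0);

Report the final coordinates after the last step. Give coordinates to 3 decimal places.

start: φ=64.466771°, λ=35.210707°, h=0.000 m
→ stereo (R=6378137.0, λ₀=59.0°): E=-1165888.4150, N=-2644761.3468

E=-1165888.415 m, N=-2644761.347 m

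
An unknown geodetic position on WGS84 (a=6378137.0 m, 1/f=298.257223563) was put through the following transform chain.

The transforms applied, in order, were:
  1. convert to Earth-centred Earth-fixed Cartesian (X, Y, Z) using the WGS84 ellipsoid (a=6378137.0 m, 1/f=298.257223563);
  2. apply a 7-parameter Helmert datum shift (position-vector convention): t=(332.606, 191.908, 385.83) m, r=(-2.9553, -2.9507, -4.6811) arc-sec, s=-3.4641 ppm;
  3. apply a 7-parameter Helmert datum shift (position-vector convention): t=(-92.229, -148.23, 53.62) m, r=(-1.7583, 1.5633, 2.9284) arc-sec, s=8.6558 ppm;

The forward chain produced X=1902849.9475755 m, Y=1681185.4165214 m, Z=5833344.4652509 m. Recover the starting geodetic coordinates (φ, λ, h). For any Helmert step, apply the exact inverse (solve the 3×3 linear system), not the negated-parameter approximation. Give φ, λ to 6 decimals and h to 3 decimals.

start: X=1902849.9476, Y=1681185.4165, Z=5833344.4653 m
→ Helmert⁻¹: X=1902905.3634, Y=1681242.3517, Z=5833269.1079
→ Helmert⁻¹: X=1902624.6401, Y=1681015.8743, Z=5832900.3509
→ geod (Bowring, a=6378137.000): φ=66.61867500°, λ=41.46139200°, h=1343.3010 m

φ=66.618675°, λ=41.461392°, h=1343.301 m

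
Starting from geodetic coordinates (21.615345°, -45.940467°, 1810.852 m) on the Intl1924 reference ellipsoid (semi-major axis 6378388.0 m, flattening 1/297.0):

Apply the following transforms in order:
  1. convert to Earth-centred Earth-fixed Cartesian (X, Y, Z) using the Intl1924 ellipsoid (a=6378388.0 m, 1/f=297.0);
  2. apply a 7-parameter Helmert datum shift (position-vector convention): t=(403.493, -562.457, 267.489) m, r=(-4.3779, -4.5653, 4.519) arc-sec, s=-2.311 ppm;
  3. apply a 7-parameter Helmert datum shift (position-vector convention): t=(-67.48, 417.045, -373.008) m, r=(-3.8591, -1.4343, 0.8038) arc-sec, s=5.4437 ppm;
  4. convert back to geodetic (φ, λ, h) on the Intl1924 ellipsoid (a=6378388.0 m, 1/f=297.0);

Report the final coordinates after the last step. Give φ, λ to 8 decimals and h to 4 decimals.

φ=21.61615125°, λ=-45.93747859°, h=2107.0676 m

start: φ=21.615345°, λ=-45.940467°, h=1810.852 m
→ ECEF (a=6378388.000, f=1/297.0): X=4126700.0740, Y=-4264446.7911, Z=2335565.9967
→ Helmert 7p (PV): X=4127135.7652, Y=-4264859.4109, Z=2336009.9362
→ Helmert 7p (PV): X=4127091.1280, Y=-4264405.7936, Z=2335758.1373
→ geod (Bowring, a=6378388.000): φ=21.61615125°, λ=-45.93747859°, h=2107.0676 m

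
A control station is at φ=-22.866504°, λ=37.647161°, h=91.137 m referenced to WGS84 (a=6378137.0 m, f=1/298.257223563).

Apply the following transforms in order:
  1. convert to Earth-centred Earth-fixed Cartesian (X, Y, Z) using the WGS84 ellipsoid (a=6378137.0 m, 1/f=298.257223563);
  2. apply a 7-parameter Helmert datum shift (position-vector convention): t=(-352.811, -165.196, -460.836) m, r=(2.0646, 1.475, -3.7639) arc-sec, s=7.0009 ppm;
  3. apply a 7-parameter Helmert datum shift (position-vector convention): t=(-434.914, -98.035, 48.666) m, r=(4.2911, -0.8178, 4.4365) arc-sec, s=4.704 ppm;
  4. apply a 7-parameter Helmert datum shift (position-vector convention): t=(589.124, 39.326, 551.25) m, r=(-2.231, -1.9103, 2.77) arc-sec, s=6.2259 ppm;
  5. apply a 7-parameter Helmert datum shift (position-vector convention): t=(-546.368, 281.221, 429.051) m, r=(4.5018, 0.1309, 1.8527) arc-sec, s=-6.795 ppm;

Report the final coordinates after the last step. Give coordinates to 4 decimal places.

start: φ=-22.866504°, λ=37.647161°, h=91.137 m
→ ECEF (a=6378137.000, f=1/298.257223563): X=4655671.4181, Y=3591458.3762, Z=-2463139.5066
→ Helmert 7p (PV): X=4655399.1240, Y=3591258.0217, Z=-2463614.9309
→ Helmert 7p (PV): X=4654918.6329, Y=3591328.2652, Z=-2463484.6836
→ Helmert 7p (PV): X=4655511.3239, Y=3591425.8176, Z=-2462944.5045
→ Helmert 7p (PV): X=4654899.5002, Y=3591778.2053, Z=-2462423.2887

X=4654899.5002 m, Y=3591778.2053 m, Z=-2462423.2887 m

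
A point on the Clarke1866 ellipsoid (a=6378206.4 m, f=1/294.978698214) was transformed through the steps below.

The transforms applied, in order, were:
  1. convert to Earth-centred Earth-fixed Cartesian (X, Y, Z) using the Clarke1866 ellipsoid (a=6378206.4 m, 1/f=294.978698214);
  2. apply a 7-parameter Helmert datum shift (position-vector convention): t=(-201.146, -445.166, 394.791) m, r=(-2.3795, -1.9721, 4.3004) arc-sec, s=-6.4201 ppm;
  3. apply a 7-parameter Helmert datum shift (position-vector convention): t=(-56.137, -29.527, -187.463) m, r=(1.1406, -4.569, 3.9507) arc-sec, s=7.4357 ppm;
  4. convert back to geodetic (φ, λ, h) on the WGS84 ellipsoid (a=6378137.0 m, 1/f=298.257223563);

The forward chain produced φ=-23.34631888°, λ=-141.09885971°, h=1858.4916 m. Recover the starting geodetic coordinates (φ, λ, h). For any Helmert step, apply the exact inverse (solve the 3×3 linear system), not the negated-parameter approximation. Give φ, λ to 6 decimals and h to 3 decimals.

φ=-23.350176°, λ=-141.103788°, h=1444.198 m

start: φ=-23.346319°, λ=-141.098860°, h=1858.492 m
→ ECEF (a=6378137.000, f=1/298.257223563): X=-4560993.8018, Y=-3680407.9267, Z=-2512714.9809
→ Helmert⁻¹: X=-4561029.8938, Y=-3680277.5668, Z=-2512387.4525
→ Helmert⁻¹: X=-4560958.7723, Y=-3679731.9468, Z=-2512797.2184
→ geod (Bowring, a=6378206.400): φ=-23.35017600°, λ=-141.10378800°, h=1444.1980 m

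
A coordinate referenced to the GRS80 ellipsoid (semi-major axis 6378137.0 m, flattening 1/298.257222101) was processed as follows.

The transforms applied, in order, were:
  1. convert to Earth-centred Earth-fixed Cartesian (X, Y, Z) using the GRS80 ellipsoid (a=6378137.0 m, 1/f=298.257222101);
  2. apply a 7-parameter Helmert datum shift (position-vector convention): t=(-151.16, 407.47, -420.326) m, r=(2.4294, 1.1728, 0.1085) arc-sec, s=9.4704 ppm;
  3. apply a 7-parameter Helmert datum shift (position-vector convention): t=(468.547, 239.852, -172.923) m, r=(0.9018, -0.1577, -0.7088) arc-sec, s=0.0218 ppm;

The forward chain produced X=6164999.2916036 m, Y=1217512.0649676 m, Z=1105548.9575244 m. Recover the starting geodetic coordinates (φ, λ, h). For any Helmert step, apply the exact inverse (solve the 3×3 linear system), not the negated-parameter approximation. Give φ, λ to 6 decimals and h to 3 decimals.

φ=10.049786°, λ=11.166569°, h=2700.182 m

start: X=6164999.2916, Y=1217512.0650, Z=1105548.9575 m
→ Helmert⁻¹: X=6164527.2725, Y=1217298.2042, Z=1105711.8212
→ Helmert⁻¹: X=6164614.4018, Y=1216888.9953, Z=1106142.3906
→ geod (Bowring, a=6378137.000): φ=10.04978600°, λ=11.16656900°, h=2700.1820 m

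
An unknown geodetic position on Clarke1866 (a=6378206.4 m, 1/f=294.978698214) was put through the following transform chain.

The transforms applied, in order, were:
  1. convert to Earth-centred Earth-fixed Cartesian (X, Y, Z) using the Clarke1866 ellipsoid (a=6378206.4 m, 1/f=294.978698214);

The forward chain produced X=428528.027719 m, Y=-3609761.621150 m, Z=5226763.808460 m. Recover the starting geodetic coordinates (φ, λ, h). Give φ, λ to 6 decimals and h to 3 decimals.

φ=55.364272°, λ=-83.229893°, h=2950.399 m

start: X=428528.0277, Y=-3609761.6212, Z=5226763.8085 m
→ geod (Bowring, a=6378206.400): φ=55.36427200°, λ=-83.22989300°, h=2950.3990 m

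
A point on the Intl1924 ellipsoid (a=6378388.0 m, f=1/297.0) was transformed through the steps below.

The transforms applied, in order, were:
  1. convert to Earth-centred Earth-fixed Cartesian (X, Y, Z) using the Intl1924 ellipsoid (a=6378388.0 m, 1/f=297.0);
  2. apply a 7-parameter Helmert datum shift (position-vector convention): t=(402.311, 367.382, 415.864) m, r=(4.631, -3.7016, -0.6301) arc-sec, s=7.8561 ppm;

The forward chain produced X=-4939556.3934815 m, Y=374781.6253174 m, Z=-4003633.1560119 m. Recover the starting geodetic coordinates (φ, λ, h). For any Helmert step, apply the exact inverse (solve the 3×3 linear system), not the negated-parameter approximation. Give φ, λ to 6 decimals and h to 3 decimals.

φ=-39.134151°, λ=175.666943°, h=-14.125 m

start: X=-4939556.3935, Y=374781.6253, Z=-4003633.1560 m
→ Helmert⁻¹: X=-4939992.8935, Y=374306.3159, Z=-4003937.3154
→ geod (Bowring, a=6378388.000): φ=-39.13415100°, λ=175.66694300°, h=-14.1250 m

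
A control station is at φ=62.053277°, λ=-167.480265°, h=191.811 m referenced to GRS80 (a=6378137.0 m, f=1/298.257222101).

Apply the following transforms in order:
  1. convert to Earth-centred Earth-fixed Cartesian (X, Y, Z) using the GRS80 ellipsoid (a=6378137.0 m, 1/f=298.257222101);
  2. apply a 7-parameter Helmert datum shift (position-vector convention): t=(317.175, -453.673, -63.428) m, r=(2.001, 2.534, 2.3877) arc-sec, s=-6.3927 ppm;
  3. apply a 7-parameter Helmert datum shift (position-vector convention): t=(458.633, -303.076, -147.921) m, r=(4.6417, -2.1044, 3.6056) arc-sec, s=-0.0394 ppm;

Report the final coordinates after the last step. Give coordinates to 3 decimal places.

start: φ=62.053277°, λ=-167.480265°, h=191.811 m
→ ECEF (a=6378137.000, f=1/298.257222101): X=-2925778.8658, Y=-649686.9266, Z=5611469.7269
→ Helmert 7p (PV): X=-2925366.5291, Y=-650224.7518, Z=5611400.0673
→ Helmert 7p (PV): X=-2924953.6644, Y=-650705.2156, Z=5611207.4470

X=-2924953.664 m, Y=-650705.216 m, Z=5611207.447 m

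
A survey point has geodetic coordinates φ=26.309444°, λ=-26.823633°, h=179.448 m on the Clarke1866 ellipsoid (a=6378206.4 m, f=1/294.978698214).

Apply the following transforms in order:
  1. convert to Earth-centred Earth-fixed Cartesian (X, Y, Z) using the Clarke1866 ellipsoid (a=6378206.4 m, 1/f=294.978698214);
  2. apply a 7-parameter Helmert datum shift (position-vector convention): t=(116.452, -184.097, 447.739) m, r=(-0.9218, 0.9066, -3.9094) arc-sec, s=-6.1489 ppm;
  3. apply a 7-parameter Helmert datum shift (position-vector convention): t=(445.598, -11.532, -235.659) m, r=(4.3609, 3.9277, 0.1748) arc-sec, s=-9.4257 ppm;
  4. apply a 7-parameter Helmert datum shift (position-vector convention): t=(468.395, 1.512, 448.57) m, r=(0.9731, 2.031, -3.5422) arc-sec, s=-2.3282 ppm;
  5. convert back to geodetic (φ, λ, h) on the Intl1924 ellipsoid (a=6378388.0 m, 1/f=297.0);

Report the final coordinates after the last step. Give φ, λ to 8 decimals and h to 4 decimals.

start: φ=26.309444°, λ=-26.823633°, h=179.448 m
→ ECEF (a=6378206.400, f=1/294.978698214): X=5105843.3323, Y=-2581791.0110, Z=2809755.4579
→ Helmert 7p (PV): X=5105891.8055, Y=-2582043.4481, Z=2810175.0163
→ Helmert 7p (PV): X=5106344.9759, Y=-2582085.7284, Z=2809761.0541
→ Helmert 7p (PV): X=5106784.8065, Y=-2582179.1519, Z=2810140.6210
→ geod (Bowring, a=6378388.000): φ=26.30745010°, λ=-26.82284743°, h=1049.9993 m

φ=26.30745010°, λ=-26.82284743°, h=1049.9993 m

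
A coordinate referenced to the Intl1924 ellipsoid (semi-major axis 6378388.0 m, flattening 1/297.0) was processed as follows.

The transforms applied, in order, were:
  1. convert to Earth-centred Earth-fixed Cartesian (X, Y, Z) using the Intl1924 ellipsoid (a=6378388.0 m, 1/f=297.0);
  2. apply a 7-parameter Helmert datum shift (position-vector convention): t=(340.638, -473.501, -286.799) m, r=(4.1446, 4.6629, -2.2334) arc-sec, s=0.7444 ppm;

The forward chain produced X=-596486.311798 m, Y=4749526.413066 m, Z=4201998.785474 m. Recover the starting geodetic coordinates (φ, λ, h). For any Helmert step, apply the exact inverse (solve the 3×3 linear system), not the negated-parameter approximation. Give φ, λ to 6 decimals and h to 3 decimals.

φ=41.466689°, λ=97.163180°, h=1058.641 m

start: X=-596486.3118, Y=4749526.4131, Z=4201998.7855 m
→ Helmert⁻¹: X=-596972.9344, Y=4750074.3510, Z=4202173.5149
→ geod (Bowring, a=6378388.000): φ=41.46668900°, λ=97.16318000°, h=1058.6410 m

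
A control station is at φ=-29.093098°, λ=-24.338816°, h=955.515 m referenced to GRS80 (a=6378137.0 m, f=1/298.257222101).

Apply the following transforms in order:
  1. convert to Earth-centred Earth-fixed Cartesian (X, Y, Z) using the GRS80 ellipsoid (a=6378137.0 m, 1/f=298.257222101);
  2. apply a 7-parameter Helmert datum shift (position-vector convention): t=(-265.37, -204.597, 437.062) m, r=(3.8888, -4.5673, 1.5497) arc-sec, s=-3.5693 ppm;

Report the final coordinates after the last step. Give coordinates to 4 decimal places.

X=5082657.5688 m, Y=-2299244.0914 m, Z=-3082869.3658 m

start: φ=-29.093098°, λ=-24.338816°, h=955.515 m
→ ECEF (a=6378137.000, f=1/298.257222101): X=5082855.5324, Y=-2299144.0211, Z=-3083386.6354
→ Helmert 7p (PV): X=5082657.5688, Y=-2299244.0914, Z=-3082869.3658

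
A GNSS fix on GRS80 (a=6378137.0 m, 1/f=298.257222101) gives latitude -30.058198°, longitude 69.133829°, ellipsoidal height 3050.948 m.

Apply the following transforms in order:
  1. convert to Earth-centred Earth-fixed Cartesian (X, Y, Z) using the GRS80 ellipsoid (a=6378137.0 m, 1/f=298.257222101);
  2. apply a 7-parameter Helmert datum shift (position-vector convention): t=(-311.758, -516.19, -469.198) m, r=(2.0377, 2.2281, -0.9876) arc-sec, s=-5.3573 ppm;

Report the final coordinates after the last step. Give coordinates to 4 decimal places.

X=1968548.2939 m, Y=5164614.3532 m, Z=-3177909.7627 m

start: φ=-30.058198°, λ=69.133829°, h=3050.948 m
→ ECEF (a=6378137.000, f=1/298.257222101): X=1968880.1926, Y=5165136.2510, Z=-3177487.3458
→ Helmert 7p (PV): X=1968548.2939, Y=5164614.3532, Z=-3177909.7627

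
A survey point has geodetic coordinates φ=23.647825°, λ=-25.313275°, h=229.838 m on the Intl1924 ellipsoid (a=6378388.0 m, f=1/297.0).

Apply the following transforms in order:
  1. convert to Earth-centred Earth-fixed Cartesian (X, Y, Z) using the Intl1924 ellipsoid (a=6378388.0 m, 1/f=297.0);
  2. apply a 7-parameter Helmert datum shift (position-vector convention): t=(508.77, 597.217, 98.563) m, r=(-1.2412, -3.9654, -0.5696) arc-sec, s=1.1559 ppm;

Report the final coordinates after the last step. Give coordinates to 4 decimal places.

X=5285288.1407 m, Y=-2499030.4273 m, Z=2542945.4674 m

start: φ=23.647825°, λ=-25.313275°, h=229.838 m
→ ECEF (a=6378388.000, f=1/297.0): X=5284829.0482, Y=-2499625.4619, Z=2542727.3238
→ Helmert 7p (PV): X=5285288.1407, Y=-2499030.4273, Z=2542945.4674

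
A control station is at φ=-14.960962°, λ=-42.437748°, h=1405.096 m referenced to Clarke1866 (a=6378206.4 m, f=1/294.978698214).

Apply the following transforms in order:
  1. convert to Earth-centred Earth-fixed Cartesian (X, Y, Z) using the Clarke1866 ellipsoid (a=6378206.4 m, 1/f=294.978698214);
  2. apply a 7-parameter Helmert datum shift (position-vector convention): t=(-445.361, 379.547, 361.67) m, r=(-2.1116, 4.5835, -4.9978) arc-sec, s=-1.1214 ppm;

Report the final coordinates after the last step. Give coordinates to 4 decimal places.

X=4549061.9002 m, Y=-4159643.6694 m, Z=-1635884.7134 m

start: φ=-14.960962°, λ=-42.437748°, h=1405.096 m
→ ECEF (a=6378206.400, f=1/294.978698214): X=4549649.5160, Y=-4159900.8932, Z=-1636189.7048
→ Helmert 7p (PV): X=4549061.9002, Y=-4159643.6694, Z=-1635884.7134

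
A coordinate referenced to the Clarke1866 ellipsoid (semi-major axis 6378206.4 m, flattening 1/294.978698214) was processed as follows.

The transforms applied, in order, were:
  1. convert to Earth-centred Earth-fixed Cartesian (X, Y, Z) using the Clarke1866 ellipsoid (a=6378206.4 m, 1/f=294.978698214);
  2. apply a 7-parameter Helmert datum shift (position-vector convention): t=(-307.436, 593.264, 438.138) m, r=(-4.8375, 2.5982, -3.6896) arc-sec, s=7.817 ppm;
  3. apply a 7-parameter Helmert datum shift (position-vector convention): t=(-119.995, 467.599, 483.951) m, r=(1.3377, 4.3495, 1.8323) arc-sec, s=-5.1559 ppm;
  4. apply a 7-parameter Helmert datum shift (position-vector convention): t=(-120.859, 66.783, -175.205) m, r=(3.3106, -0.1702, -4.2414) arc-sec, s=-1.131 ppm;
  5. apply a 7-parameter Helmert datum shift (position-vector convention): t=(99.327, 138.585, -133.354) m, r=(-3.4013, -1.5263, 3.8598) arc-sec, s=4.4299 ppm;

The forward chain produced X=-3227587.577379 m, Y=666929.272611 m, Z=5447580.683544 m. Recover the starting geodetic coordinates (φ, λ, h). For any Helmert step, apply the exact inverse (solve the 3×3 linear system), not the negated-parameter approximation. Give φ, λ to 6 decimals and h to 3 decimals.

φ=58.999408°, λ=168.347764°, h=3687.106 m

start: X=-3227587.5774, Y=666929.2726, Z=5447580.6835 m
→ Helmert⁻¹: X=-3227619.8176, Y=666758.2989, Z=5447724.7831
→ Helmert⁻¹: X=-3227511.8231, Y=666713.3431, Z=5447898.1120
→ Helmert⁻¹: X=-3227517.4178, Y=666313.1781, Z=5447369.8676
→ Helmert⁻¹: X=-3227265.2707, Y=665529.2374, Z=5446864.1078
→ geod (Bowring, a=6378206.400): φ=58.99940800°, λ=168.34776400°, h=3687.1060 m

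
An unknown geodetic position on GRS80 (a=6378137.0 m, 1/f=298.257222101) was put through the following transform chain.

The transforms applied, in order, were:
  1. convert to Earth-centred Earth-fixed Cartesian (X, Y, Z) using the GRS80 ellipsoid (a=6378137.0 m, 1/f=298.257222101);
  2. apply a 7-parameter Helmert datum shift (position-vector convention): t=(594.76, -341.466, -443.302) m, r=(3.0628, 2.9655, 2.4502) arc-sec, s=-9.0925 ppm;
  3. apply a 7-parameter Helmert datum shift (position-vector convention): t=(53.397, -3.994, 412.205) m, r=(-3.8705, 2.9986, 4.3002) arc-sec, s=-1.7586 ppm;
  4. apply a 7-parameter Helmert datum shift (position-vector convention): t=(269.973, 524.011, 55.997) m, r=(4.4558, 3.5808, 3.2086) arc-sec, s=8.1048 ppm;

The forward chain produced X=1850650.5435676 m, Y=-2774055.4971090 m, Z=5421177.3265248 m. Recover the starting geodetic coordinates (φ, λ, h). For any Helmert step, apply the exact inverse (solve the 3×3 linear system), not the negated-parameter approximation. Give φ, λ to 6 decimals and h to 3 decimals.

start: X=1850650.5436, Y=-2774055.4971, Z=5421177.3265 m
→ Helmert⁻¹: X=1850228.3022, Y=-2774468.6927, Z=5421169.4481
→ Helmert⁻¹: X=1850041.5093, Y=-2774609.8661, Z=5420741.6065
→ Helmert⁻¹: X=1849352.6678, Y=-2774235.0934, Z=5421301.9838
→ geod (Bowring, a=6378137.000): φ=58.57960600°, λ=-56.31189700°, h=1911.4680 m

φ=58.579606°, λ=-56.311897°, h=1911.468 m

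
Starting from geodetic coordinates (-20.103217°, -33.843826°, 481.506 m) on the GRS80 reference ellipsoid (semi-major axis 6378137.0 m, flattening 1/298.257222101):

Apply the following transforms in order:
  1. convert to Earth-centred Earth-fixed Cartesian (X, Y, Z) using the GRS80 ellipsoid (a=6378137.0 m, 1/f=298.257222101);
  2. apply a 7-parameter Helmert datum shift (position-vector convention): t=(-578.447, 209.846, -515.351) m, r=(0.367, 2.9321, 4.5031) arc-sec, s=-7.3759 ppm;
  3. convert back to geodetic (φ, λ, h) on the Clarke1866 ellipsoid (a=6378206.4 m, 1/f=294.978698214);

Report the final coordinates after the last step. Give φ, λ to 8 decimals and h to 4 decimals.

φ=-20.11156515°, λ=-33.84412312°, h=9.5629 m

start: φ=-20.103217°, λ=-33.843826°, h=481.506 m
→ ECEF (a=6378137.000, f=1/298.257222101): X=4977015.7246, Y=-3337337.5078, Z=-2178596.2822
→ Helmert 7p (PV): X=4976442.4576, Y=-3336990.5140, Z=-2179172.2510
→ geod (Bowring, a=6378206.400): φ=-20.11156515°, λ=-33.84412312°, h=9.5629 m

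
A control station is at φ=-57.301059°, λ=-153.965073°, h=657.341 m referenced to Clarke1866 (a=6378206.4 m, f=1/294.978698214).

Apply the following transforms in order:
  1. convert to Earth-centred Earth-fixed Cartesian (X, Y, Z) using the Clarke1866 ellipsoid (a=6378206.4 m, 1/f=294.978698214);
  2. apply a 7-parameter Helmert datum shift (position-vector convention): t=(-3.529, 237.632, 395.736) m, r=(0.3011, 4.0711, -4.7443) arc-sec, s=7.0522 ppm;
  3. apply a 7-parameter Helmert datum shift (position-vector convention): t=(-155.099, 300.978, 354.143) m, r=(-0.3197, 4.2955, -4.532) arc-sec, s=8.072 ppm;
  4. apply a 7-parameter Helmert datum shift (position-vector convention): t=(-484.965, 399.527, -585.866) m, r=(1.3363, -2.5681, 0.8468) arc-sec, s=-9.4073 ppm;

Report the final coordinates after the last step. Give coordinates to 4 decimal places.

X=-3104661.3322 m, Y=-1515070.8289 m, Z=-5344227.9730 m

start: φ=-57.301059°, λ=-153.965073°, h=657.341 m
→ ECEF (a=6378206.400, f=1/294.978698214): X=-3103787.7945, Y=-1516161.2785, Z=-5344438.9984
→ Helmert 7p (PV): X=-3103953.5708, Y=-1515855.1462, Z=-5344021.9050
→ Helmert 7p (PV): X=-3104278.3222, Y=-1515506.4874, Z=-5343643.9086
→ Helmert 7p (PV): X=-3104661.3322, Y=-1515070.8289, Z=-5344227.9730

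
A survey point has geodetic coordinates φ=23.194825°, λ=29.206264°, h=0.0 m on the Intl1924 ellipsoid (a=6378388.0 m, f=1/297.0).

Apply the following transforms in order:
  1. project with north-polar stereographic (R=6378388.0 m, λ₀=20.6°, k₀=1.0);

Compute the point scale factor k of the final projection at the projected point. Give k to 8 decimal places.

1.43486548

start: φ=23.194825°, λ=29.206264°, h=0.000 m
→ into stereo (λ₀=20.6°): φ=23.19482500°, λ−λ₀=8.60626400°
scale k = 1.43486548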